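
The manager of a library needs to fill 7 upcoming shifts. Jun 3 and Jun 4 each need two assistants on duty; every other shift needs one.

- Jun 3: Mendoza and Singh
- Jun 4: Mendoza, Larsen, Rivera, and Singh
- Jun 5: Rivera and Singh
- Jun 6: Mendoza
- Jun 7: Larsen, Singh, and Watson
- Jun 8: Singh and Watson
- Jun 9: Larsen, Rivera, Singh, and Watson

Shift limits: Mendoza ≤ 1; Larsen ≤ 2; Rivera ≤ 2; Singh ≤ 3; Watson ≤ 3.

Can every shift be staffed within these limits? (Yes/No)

No

Total capacity is 11 and 9 slots are needed, so capacity alone doesn't rule it out.
Shifts {Jun 3, Jun 6} need 3 worker-slots in total, but the assistants available for any of those shifts (Mendoza and Singh) can supply at most 2 among them. So no valid schedule exists.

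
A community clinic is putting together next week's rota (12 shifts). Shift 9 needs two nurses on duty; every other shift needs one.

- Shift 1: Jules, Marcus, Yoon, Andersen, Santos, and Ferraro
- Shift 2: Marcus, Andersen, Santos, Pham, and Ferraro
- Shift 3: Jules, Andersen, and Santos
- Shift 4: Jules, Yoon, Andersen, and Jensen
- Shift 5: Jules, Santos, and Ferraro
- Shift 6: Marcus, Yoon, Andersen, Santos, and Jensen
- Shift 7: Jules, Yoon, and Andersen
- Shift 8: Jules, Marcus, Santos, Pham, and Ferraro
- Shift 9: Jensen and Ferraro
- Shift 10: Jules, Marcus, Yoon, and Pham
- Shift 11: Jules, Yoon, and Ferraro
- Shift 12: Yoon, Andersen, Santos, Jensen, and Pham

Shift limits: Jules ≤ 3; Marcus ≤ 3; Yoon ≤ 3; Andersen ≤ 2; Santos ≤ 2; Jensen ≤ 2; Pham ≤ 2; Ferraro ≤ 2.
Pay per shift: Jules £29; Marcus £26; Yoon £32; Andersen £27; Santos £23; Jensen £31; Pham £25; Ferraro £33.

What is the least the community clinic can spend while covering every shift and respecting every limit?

Shift 9 can only be covered by Jensen and Ferraro, so that assignment is forced.
Picking the cheapest available nurse for each shift independently would cost £333, but that ignores the shift limits.
An optimal schedule: Shift 1→Jules, Shift 2→Marcus, Shift 3→Santos, Shift 4→Andersen, Shift 5→Santos, Shift 6→Marcus, Shift 7→Andersen, Shift 8→Marcus, Shift 9→Jensen+Ferraro, Shift 10→Pham, Shift 11→Jules, Shift 12→Pham.
Total: 29 + 26 + 23 + 27 + 23 + 26 + 27 + 26 + 31 + 33 + 25 + 29 + 25 = £350.

£350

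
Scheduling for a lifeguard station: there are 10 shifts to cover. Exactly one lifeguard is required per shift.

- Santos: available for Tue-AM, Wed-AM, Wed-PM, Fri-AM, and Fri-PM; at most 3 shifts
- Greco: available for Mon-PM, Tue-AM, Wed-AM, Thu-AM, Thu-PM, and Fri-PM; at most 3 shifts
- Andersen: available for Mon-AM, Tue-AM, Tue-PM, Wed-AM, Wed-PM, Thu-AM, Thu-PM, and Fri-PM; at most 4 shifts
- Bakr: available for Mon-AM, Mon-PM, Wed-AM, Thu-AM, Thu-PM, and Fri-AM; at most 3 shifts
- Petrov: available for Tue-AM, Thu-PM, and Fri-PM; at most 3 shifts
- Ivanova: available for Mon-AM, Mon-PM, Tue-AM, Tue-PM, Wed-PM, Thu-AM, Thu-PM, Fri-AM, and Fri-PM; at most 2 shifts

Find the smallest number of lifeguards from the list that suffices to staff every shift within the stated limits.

10 slots to fill and no one can take more than 4, so at least ⌈10/4⌉ = 3 lifeguards are needed.
Santos, Greco, and Andersen alone can cover everything: Mon-AM→Andersen, Mon-PM→Greco, Tue-AM→Santos, Tue-PM→Andersen, Wed-AM→Andersen, Wed-PM→Santos, Thu-AM→Greco, Thu-PM→Greco, Fri-AM→Santos, Fri-PM→Andersen.

3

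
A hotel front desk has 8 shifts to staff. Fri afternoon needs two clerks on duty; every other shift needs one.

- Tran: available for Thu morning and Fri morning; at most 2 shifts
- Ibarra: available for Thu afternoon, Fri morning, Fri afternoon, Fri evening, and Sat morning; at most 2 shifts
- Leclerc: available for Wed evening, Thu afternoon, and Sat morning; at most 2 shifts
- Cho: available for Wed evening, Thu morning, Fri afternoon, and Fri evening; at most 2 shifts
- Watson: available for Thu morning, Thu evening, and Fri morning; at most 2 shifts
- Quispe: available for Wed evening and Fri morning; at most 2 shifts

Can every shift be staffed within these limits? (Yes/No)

Yes

Thu evening can only be covered by Watson, so that assignment is forced.
Fri afternoon can only be covered by Ibarra and Cho, so that assignment is forced.
One valid schedule: Wed evening→Leclerc, Thu morning→Tran, Thu afternoon→Ibarra, Thu evening→Watson, Fri morning→Tran, Fri afternoon→Ibarra+Cho, Fri evening→Cho, Sat morning→Leclerc.
Loads: Tran 2/2, Ibarra 2/2, Leclerc 2/2, Cho 2/2, Watson 1/2, Quispe 0/2 — all within limits.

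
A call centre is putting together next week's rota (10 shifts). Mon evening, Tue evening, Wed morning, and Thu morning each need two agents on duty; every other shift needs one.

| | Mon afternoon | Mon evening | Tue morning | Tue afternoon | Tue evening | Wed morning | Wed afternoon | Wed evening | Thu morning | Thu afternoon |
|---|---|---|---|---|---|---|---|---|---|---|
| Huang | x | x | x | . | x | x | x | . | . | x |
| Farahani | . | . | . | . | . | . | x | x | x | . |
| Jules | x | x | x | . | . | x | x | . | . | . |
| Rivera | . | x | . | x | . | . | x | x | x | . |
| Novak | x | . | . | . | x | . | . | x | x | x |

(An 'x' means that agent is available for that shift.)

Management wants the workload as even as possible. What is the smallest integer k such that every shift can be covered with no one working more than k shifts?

3

With 5 agents and 14 worker-slots to fill, someone must work at least ⌈14/5⌉ = 3 shifts, so k ≥ 3.
k = 3 works: Mon afternoon→Jules, Mon evening→Jules+Rivera, Tue morning→Huang, Tue afternoon→Rivera, Tue evening→Huang+Novak, Wed morning→Huang+Jules, Wed afternoon→Farahani, Wed evening→Farahani, Thu morning→Farahani+Rivera, Thu afternoon→Novak.
Loads: Huang 3, Farahani 3, Jules 3, Rivera 3, Novak 2 — all ≤ 3.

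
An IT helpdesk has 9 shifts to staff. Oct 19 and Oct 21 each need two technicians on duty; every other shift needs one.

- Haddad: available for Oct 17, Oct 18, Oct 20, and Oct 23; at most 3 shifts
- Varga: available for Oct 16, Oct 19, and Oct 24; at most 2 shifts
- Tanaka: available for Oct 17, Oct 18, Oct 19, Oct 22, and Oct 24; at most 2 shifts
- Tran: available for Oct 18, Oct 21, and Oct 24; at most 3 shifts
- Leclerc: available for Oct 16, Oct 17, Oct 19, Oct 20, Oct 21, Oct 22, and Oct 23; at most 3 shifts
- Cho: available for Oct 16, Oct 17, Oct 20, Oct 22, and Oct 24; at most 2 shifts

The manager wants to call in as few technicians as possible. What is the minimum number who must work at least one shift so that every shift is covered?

11 slots to fill and no one can take more than 3, so at least ⌈11/3⌉ = 4 technicians are needed.
Haddad, Varga, Tran, and Leclerc alone can cover everything: Oct 16→Varga, Oct 17→Haddad, Oct 18→Tran, Oct 19→Varga+Leclerc, Oct 20→Haddad, Oct 21→Tran+Leclerc, Oct 22→Leclerc, Oct 23→Haddad, Oct 24→Tran.

4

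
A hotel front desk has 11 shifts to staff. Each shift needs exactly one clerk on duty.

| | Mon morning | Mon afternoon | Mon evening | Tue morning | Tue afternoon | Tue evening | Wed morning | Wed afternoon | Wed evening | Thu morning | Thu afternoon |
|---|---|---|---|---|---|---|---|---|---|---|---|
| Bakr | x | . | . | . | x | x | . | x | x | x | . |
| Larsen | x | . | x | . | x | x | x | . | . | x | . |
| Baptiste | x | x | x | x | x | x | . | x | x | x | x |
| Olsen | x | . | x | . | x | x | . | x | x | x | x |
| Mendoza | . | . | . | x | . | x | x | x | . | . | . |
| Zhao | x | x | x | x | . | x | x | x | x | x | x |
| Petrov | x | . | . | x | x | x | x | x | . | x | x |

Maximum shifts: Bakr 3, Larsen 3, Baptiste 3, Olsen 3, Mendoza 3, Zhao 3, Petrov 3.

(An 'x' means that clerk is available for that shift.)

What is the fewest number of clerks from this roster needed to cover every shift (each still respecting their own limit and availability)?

11 slots to fill and no one can take more than 3, so at least ⌈11/3⌉ = 4 clerks are needed.
Bakr, Larsen, Baptiste, and Olsen alone can cover everything: Mon morning→Bakr, Mon afternoon→Baptiste, Mon evening→Larsen, Tue morning→Baptiste, Tue afternoon→Larsen, Tue evening→Olsen, Wed morning→Larsen, Wed afternoon→Bakr, Wed evening→Bakr, Thu morning→Olsen, Thu afternoon→Baptiste.

4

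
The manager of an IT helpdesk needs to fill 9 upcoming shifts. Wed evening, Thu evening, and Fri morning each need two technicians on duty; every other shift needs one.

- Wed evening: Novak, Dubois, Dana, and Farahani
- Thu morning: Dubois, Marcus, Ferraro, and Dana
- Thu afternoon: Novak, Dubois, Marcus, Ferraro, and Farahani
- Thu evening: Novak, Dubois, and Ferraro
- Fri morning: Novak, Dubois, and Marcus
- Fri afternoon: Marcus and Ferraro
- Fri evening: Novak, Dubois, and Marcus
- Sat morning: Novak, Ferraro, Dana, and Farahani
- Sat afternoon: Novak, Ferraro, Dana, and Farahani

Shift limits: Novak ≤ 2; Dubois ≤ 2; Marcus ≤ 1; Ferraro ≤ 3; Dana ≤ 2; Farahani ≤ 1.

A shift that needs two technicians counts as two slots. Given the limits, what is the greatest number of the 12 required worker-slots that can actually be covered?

Total capacity across all technicians is 2+2+1+3+2+1 = 11, and 12 slots are needed, so at most 11 can be filled.
An assignment achieving 11: Wed evening→Dana+Farahani, Thu morning→Ferraro, Thu afternoon→Ferraro, Thu evening→Novak+Dubois, Fri morning→Novak+Dubois, Fri afternoon→Marcus, Sat morning→Ferraro, Sat afternoon→Dana.
Loads: Novak 2/2, Dubois 2/2, Marcus 1/1, Ferraro 3/3, Dana 2/2, Farahani 1/1.

11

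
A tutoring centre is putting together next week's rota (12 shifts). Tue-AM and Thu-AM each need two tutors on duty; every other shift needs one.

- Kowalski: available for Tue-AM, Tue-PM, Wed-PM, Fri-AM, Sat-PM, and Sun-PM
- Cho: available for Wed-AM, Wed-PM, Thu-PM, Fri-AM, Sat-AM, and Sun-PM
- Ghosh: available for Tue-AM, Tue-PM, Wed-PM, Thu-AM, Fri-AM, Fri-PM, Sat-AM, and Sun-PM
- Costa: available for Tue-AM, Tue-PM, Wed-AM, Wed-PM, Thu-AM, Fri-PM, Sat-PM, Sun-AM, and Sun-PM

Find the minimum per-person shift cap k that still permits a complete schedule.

4

With 4 tutors and 14 worker-slots to fill, someone must work at least ⌈14/4⌉ = 4 shifts, so k ≥ 4.
k = 4 works: Tue-AM→Kowalski+Ghosh, Tue-PM→Kowalski, Wed-AM→Cho, Wed-PM→Cho, Thu-AM→Ghosh+Costa, Thu-PM→Cho, Fri-AM→Kowalski, Fri-PM→Ghosh, Sat-AM→Cho, Sat-PM→Kowalski, Sun-AM→Costa, Sun-PM→Ghosh.
Loads: Kowalski 4, Cho 4, Ghosh 4, Costa 2 — all ≤ 4.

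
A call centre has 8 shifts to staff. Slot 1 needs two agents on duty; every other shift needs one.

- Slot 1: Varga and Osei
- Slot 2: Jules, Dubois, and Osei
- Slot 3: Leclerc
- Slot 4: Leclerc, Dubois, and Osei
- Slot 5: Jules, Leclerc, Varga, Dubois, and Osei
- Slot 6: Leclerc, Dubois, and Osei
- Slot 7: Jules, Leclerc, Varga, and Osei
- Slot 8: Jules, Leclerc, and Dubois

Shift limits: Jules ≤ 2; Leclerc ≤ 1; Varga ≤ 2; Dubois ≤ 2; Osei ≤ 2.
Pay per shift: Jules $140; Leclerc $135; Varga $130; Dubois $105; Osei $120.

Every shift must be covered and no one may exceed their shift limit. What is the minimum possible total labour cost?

$1125

Slot 1 can only be covered by Varga and Osei, so that assignment is forced.
Slot 3 can only be covered by Leclerc, so that assignment is forced.
Picking the cheapest available agent for each shift independently would cost $1030, but that ignores the shift limits.
An optimal schedule: Slot 1→Varga+Osei, Slot 2→Jules, Slot 3→Leclerc, Slot 4→Dubois, Slot 5→Osei, Slot 6→Dubois, Slot 7→Varga, Slot 8→Jules.
Total: 130 + 120 + 140 + 135 + 105 + 120 + 105 + 130 + 140 = $1125.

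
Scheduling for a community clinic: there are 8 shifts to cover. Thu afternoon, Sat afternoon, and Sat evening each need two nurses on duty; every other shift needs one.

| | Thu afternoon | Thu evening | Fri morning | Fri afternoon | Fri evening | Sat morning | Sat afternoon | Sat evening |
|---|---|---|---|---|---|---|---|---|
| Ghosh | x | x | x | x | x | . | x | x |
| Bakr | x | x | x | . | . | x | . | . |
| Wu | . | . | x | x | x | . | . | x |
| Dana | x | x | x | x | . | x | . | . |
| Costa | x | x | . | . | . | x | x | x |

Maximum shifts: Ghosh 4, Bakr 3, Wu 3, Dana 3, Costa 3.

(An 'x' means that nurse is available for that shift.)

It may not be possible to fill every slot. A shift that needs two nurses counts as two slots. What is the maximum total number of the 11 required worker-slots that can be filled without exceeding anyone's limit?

Total capacity across all nurses is 4+3+3+3+3 = 16, and 11 slots are needed, so at most 11 can be filled.
An assignment achieving 11: Thu afternoon→Bakr+Dana, Thu evening→Bakr, Fri morning→Wu, Fri afternoon→Ghosh, Fri evening→Ghosh, Sat morning→Bakr, Sat afternoon→Ghosh+Costa, Sat evening→Ghosh+Wu.
Loads: Ghosh 4/4, Bakr 3/3, Wu 2/3, Dana 1/3, Costa 1/3.

11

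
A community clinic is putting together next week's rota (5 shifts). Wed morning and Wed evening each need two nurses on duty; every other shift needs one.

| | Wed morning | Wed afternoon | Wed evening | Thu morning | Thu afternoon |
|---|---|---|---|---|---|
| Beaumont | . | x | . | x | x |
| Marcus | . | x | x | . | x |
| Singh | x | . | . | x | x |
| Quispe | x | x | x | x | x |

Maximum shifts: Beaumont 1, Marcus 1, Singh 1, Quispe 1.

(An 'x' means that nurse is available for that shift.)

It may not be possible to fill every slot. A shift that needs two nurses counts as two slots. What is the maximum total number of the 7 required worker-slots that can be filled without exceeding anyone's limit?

Total capacity across all nurses is 1+1+1+1 = 4, and 7 slots are needed, so at most 4 can be filled.
An assignment achieving 4: Wed morning→Singh+Quispe, Wed afternoon→Beaumont, Wed evening→Marcus.
Loads: Beaumont 1/1, Marcus 1/1, Singh 1/1, Quispe 1/1.

4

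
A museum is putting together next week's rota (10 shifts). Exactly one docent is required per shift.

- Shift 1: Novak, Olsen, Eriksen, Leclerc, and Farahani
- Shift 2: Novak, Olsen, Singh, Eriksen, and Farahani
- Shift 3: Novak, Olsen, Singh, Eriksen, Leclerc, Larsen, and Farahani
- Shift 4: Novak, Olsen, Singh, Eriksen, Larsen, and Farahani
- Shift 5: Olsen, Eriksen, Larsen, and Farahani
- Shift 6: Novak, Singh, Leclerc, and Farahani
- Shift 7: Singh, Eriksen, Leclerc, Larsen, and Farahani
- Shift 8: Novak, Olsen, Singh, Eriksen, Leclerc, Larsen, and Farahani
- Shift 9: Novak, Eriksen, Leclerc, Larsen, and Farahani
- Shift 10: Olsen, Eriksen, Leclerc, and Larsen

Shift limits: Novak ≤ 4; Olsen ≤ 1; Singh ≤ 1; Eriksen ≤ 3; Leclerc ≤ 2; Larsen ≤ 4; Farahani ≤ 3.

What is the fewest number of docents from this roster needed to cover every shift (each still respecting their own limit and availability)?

10 slots to fill and no one can take more than 4, so at least ⌈10/4⌉ = 3 docents are needed.
Novak, Eriksen, and Larsen alone can cover everything: Shift 1→Novak, Shift 2→Novak, Shift 3→Novak, Shift 4→Larsen, Shift 5→Eriksen, Shift 6→Novak, Shift 7→Eriksen, Shift 8→Larsen, Shift 9→Larsen, Shift 10→Eriksen.

3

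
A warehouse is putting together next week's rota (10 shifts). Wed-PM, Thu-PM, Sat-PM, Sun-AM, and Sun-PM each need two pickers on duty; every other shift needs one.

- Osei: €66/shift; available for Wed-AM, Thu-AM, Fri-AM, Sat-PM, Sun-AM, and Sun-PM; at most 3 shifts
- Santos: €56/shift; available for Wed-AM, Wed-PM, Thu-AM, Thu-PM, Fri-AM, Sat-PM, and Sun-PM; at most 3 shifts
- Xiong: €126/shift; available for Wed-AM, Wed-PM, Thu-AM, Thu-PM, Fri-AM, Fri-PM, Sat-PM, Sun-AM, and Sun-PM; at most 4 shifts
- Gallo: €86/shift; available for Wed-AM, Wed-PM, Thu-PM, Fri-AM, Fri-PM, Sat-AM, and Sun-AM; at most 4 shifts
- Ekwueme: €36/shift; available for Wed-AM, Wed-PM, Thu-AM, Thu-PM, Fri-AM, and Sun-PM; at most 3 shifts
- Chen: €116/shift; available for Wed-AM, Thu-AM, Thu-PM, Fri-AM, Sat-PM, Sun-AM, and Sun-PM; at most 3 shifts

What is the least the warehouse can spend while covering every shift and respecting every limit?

€1050

Sat-AM can only be covered by Gallo, so that assignment is forced.
Picking the cheapest available picker for each shift independently would cost €830, but that ignores the shift limits.
An optimal schedule: Wed-AM→Ekwueme, Wed-PM→Ekwueme+Santos, Thu-AM→Ekwueme, Thu-PM→Gallo+Chen, Fri-AM→Santos, Fri-PM→Gallo, Sat-AM→Gallo, Sat-PM→Santos+Osei, Sun-AM→Osei+Gallo, Sun-PM→Osei+Chen.
Total: 36 + 36 + 56 + 36 + 86 + 116 + 56 + 86 + 86 + 56 + 66 + 66 + 86 + 66 + 116 = €1050.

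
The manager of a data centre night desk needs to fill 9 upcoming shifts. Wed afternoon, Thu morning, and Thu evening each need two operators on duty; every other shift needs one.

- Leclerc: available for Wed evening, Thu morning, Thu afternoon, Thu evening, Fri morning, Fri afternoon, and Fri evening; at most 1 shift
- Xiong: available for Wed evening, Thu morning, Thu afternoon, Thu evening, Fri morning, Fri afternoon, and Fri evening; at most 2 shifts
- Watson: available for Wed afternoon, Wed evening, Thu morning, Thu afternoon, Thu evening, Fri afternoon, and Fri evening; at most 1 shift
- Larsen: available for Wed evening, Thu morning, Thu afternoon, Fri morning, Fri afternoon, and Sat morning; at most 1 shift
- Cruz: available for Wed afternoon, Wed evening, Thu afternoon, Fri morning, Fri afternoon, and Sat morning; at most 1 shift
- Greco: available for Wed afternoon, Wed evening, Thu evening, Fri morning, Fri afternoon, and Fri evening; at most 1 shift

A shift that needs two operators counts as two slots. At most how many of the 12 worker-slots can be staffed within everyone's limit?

7

Total capacity across all operators is 1+2+1+1+1+1 = 7, and 12 slots are needed, so at most 7 can be filled.
An assignment achieving 7: Wed afternoon→Watson+Cruz, Thu morning→Leclerc+Xiong, Thu evening→Xiong+Greco, Sat morning→Larsen.
Loads: Leclerc 1/1, Xiong 2/2, Watson 1/1, Larsen 1/1, Cruz 1/1, Greco 1/1.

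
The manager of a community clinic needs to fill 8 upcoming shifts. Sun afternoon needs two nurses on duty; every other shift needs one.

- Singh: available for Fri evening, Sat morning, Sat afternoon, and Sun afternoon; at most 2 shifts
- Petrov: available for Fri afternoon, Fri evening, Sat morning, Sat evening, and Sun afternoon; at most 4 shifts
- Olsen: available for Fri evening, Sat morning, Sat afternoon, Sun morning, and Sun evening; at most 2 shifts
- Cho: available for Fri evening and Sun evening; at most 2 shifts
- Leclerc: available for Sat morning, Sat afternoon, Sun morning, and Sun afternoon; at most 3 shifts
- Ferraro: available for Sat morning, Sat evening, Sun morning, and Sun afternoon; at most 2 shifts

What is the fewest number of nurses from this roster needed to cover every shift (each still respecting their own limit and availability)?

3

9 slots to fill and no one can take more than 4, so at least ⌈9/4⌉ = 3 nurses are needed.
Petrov, Olsen, and Leclerc alone can cover everything: Fri afternoon→Petrov, Fri evening→Petrov, Sat morning→Leclerc, Sat afternoon→Olsen, Sat evening→Petrov, Sun morning→Leclerc, Sun afternoon→Petrov+Leclerc, Sun evening→Olsen.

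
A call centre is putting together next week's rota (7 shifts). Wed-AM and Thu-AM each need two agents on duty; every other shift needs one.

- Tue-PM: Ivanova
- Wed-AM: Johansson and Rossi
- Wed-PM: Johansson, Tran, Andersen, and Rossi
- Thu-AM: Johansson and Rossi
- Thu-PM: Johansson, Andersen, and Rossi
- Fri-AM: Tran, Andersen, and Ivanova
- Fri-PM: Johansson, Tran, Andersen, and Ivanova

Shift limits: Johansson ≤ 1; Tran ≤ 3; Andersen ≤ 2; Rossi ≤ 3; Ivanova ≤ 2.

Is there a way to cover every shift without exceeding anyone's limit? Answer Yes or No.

Total capacity is 11 and 9 slots are needed, so capacity alone doesn't rule it out.
Shifts {Wed-AM, Thu-AM} need 4 worker-slots in total, but the agents available for any of those shifts (Johansson and Rossi) can supply at most 3 among them. So no valid schedule exists.

No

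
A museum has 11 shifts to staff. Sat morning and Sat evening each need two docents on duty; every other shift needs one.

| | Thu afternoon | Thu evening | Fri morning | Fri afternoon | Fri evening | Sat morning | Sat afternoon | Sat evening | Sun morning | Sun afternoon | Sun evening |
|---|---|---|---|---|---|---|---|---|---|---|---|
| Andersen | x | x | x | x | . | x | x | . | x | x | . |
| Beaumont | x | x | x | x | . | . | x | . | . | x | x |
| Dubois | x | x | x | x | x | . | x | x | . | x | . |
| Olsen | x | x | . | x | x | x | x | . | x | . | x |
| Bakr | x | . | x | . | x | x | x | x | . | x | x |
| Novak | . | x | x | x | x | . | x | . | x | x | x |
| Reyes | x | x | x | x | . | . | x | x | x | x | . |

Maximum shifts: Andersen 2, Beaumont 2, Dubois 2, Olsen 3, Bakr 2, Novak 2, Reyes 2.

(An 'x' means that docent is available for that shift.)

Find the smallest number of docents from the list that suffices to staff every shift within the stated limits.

6

13 slots to fill and no one can take more than 3, so at least ⌈13/3⌉ = 5 docents are needed.
Any 5 docents together have capacity at most 3+2+2+2+2 = 11 < 13 slots, so 5 can never suffice.
Andersen, Beaumont, Dubois, Olsen, Bakr, and Novak alone can cover everything: Thu afternoon→Beaumont, Thu evening→Olsen, Fri morning→Bakr, Fri afternoon→Olsen, Fri evening→Dubois, Sat morning→Andersen+Olsen, Sat afternoon→Novak, Sat evening→Dubois+Bakr, Sun morning→Andersen, Sun afternoon→Novak, Sun evening→Beaumont.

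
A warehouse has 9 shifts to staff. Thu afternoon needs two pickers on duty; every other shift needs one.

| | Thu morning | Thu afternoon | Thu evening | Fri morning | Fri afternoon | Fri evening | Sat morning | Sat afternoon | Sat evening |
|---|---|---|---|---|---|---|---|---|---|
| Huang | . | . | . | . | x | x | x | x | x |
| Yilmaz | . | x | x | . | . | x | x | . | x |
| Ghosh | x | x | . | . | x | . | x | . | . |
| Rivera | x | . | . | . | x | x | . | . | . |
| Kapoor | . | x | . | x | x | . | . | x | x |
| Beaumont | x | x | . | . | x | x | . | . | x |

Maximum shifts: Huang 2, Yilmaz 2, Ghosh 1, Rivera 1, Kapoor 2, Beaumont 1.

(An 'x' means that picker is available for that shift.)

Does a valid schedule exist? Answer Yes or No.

No

Total capacity is 2+2+1+1+2+1 = 9 but 10 worker-slots are needed — infeasible.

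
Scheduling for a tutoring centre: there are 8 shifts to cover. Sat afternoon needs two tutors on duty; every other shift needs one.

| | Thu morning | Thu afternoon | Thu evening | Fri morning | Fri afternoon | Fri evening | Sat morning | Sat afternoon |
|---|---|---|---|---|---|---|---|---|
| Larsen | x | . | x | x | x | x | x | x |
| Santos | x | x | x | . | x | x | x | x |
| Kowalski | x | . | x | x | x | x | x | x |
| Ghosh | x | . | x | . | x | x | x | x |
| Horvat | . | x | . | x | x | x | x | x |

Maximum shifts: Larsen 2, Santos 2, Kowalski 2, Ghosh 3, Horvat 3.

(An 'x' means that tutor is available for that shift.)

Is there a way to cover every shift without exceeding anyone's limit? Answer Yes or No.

One valid schedule: Thu morning→Larsen, Thu afternoon→Santos, Thu evening→Santos, Fri morning→Larsen, Fri afternoon→Kowalski, Fri evening→Kowalski, Sat morning→Ghosh, Sat afternoon→Ghosh+Horvat.
Loads: Larsen 2/2, Santos 2/2, Kowalski 2/2, Ghosh 2/3, Horvat 1/3 — all within limits.

Yes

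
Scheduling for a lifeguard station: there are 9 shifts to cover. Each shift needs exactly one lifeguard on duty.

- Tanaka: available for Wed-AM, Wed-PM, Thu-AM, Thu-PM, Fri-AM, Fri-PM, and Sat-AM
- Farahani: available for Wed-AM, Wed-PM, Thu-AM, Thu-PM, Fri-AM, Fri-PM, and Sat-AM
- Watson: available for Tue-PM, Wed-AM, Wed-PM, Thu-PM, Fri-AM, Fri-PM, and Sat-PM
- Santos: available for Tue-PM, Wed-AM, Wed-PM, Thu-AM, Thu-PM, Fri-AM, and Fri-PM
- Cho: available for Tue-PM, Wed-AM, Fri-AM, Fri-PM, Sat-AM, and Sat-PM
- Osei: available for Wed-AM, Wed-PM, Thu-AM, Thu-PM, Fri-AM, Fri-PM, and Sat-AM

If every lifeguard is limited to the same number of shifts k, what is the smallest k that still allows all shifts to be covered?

2

With 6 lifeguards and 9 worker-slots to fill, someone must work at least ⌈9/6⌉ = 2 shifts, so k ≥ 2.
k = 2 works: Tue-PM→Watson, Wed-AM→Santos, Wed-PM→Farahani, Thu-AM→Tanaka, Thu-PM→Farahani, Fri-AM→Santos, Fri-PM→Cho, Sat-AM→Tanaka, Sat-PM→Watson.
Loads: Tanaka 2, Farahani 2, Watson 2, Santos 2, Cho 1, Osei 0 — all ≤ 2.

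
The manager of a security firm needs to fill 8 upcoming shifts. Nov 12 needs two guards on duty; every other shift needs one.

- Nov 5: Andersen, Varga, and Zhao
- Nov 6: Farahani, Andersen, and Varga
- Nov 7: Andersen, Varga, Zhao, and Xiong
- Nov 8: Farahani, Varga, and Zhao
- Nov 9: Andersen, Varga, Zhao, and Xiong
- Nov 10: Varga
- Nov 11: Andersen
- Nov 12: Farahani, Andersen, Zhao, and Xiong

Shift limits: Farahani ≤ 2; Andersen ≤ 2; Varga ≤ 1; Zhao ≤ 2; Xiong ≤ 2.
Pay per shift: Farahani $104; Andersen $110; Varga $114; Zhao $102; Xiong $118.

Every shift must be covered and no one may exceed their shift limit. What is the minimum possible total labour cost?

$982

Nov 10 can only be covered by Varga, so that assignment is forced.
Nov 11 can only be covered by Andersen, so that assignment is forced.
Picking the cheapest available guard for each shift independently would cost $942, but that ignores the shift limits.
An optimal schedule: Nov 5→Andersen, Nov 6→Farahani, Nov 7→Zhao, Nov 8→Farahani, Nov 9→Xiong, Nov 10→Varga, Nov 11→Andersen, Nov 12→Zhao+Xiong.
Total: 110 + 104 + 102 + 104 + 118 + 114 + 110 + 102 + 118 = $982.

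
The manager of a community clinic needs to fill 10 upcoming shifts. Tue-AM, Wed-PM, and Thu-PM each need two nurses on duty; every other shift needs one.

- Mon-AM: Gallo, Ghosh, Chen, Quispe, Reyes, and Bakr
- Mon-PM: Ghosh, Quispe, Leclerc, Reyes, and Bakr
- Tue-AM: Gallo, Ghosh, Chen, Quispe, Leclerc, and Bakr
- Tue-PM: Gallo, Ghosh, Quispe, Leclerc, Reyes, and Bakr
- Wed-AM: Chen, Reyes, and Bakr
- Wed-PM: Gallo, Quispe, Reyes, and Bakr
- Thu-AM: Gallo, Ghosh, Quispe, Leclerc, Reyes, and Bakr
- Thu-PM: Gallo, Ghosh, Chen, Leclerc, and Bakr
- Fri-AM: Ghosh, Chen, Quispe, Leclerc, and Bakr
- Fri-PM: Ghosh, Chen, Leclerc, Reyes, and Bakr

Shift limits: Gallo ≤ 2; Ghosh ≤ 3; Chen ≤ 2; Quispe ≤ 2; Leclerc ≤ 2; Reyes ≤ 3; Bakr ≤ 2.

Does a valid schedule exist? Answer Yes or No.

One valid schedule: Mon-AM→Gallo, Mon-PM→Ghosh, Tue-AM→Leclerc+Bakr, Tue-PM→Gallo, Wed-AM→Chen, Wed-PM→Quispe+Reyes, Thu-AM→Quispe, Thu-PM→Chen+Leclerc, Fri-AM→Ghosh, Fri-PM→Ghosh.
Loads: Gallo 2/2, Ghosh 3/3, Chen 2/2, Quispe 2/2, Leclerc 2/2, Reyes 1/3, Bakr 1/2 — all within limits.

Yes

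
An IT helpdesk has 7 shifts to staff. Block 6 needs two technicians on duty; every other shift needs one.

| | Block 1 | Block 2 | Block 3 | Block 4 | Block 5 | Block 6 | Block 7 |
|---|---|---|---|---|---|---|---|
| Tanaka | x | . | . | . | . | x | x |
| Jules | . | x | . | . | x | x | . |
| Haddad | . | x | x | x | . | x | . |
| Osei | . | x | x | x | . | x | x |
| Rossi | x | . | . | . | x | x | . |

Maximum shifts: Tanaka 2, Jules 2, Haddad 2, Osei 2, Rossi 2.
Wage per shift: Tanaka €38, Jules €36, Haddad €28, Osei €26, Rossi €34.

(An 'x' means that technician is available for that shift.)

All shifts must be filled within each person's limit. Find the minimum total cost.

€248

Picking the cheapest available technician for each shift independently would cost €226, but that ignores the shift limits.
An optimal schedule: Block 1→Rossi, Block 2→Jules, Block 3→Osei, Block 4→Haddad, Block 5→Rossi, Block 6→Haddad+Jules, Block 7→Osei.
Total: 34 + 36 + 26 + 28 + 34 + 28 + 36 + 26 = €248.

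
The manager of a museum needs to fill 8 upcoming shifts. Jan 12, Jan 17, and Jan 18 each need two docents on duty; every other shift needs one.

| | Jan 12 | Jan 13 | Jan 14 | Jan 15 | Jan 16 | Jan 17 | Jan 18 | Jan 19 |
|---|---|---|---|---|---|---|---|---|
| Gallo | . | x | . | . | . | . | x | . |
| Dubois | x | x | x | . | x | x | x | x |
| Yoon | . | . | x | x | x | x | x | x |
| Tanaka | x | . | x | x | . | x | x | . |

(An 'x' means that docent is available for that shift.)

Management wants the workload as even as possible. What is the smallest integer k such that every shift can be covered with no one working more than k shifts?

With 4 docents and 11 worker-slots to fill, someone must work at least ⌈11/4⌉ = 3 shifts, so k ≥ 3.
k = 3 works: Jan 12→Dubois+Tanaka, Jan 13→Gallo, Jan 14→Yoon, Jan 15→Yoon, Jan 16→Dubois, Jan 17→Yoon+Tanaka, Jan 18→Gallo+Tanaka, Jan 19→Dubois.
Loads: Gallo 2, Dubois 3, Yoon 3, Tanaka 3 — all ≤ 3.

3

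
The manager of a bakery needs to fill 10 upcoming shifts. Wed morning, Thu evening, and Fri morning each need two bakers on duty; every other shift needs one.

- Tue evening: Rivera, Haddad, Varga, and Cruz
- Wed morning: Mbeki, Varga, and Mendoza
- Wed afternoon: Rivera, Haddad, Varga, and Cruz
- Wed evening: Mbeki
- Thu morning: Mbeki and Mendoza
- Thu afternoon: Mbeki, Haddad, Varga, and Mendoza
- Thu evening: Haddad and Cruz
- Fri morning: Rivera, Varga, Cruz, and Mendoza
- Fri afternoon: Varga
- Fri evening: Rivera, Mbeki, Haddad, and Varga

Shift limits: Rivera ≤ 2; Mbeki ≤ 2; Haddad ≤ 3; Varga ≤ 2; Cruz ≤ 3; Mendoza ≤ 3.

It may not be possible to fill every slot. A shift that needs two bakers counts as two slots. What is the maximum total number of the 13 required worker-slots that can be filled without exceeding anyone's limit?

Total capacity across all bakers is 2+2+3+2+3+3 = 15, and 13 slots are needed, so at most 13 can be filled.
An assignment achieving 13: Tue evening→Rivera, Wed morning→Varga+Mendoza, Wed afternoon→Rivera, Wed evening→Mbeki, Thu morning→Mbeki, Thu afternoon→Haddad, Thu evening→Haddad+Cruz, Fri morning→Cruz+Mendoza, Fri afternoon→Varga, Fri evening→Haddad.
Loads: Rivera 2/2, Mbeki 2/2, Haddad 3/3, Varga 2/2, Cruz 2/3, Mendoza 2/3.

13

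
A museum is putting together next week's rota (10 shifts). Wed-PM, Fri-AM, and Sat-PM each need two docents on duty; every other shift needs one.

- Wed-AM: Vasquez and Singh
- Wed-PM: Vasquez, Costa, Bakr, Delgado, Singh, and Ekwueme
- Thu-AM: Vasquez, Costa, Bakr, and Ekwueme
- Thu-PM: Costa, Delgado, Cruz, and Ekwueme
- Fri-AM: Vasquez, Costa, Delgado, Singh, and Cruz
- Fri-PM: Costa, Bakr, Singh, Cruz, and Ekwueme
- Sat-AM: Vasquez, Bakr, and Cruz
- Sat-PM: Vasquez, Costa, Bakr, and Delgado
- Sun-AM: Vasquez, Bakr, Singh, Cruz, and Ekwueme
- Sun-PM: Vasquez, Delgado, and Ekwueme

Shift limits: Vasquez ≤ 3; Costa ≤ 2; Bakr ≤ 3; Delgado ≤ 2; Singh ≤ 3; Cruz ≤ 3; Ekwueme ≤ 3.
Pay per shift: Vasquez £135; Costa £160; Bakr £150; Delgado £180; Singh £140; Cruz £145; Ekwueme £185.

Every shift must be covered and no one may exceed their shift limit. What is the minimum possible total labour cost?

Picking the cheapest available docent for each shift independently would cost £1795, but that ignores the shift limits.
An optimal schedule: Wed-AM→Vasquez, Wed-PM→Singh+Bakr, Thu-AM→Bakr, Thu-PM→Cruz, Fri-AM→Singh+Cruz, Fri-PM→Singh, Sat-AM→Vasquez, Sat-PM→Bakr+Costa, Sun-AM→Cruz, Sun-PM→Vasquez.
Total: 135 + 140 + 150 + 150 + 145 + 140 + 145 + 140 + 135 + 150 + 160 + 145 + 135 = £1870.

£1870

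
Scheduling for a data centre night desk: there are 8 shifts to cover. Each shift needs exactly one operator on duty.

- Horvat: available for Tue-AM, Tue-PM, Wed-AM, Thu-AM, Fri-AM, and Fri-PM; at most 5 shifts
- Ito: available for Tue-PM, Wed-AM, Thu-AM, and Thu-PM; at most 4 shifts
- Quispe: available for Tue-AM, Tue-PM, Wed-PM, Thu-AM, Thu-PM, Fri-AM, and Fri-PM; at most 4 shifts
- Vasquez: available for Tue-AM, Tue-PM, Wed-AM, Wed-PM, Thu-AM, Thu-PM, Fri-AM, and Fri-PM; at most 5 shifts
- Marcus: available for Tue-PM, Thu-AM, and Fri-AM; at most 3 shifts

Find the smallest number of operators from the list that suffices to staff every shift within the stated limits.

2

8 slots to fill and no one can take more than 5, so at least ⌈8/5⌉ = 2 operators are needed.
Horvat and Quispe alone can cover everything: Tue-AM→Horvat, Tue-PM→Horvat, Wed-AM→Horvat, Wed-PM→Quispe, Thu-AM→Horvat, Thu-PM→Quispe, Fri-AM→Horvat, Fri-PM→Quispe.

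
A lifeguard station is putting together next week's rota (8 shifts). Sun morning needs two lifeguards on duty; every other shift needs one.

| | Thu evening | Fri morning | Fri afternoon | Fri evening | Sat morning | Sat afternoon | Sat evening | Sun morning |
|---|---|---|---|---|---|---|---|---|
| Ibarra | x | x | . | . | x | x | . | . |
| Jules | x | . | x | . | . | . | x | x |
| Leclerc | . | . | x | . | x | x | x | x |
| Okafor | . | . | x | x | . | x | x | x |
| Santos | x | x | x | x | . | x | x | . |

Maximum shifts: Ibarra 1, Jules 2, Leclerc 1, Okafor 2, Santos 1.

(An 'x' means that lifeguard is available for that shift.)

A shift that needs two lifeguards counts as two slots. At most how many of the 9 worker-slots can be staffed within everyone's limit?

Total capacity across all lifeguards is 1+2+1+2+1 = 7, and 9 slots are needed, so at most 7 can be filled.
An assignment achieving 7: Thu evening→Jules, Fri morning→Ibarra, Fri afternoon→Santos, Fri evening→Okafor, Sat morning→Leclerc, Sun morning→Jules+Okafor.
Loads: Ibarra 1/1, Jules 2/2, Leclerc 1/1, Okafor 2/2, Santos 1/1.

7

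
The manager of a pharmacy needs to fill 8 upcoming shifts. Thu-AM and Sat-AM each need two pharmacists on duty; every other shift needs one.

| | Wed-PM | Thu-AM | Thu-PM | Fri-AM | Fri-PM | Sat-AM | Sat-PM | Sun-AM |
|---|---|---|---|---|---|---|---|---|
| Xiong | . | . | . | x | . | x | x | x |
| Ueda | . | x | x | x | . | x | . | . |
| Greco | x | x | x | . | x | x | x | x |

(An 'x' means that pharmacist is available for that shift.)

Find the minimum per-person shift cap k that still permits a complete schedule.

With 3 pharmacists and 10 worker-slots to fill, someone must work at least ⌈10/3⌉ = 4 shifts, so k ≥ 4.
k = 4 works: Wed-PM→Greco, Thu-AM→Ueda+Greco, Thu-PM→Ueda, Fri-AM→Xiong, Fri-PM→Greco, Sat-AM→Xiong+Ueda, Sat-PM→Xiong, Sun-AM→Xiong.
Loads: Xiong 4, Ueda 3, Greco 3 — all ≤ 4.

4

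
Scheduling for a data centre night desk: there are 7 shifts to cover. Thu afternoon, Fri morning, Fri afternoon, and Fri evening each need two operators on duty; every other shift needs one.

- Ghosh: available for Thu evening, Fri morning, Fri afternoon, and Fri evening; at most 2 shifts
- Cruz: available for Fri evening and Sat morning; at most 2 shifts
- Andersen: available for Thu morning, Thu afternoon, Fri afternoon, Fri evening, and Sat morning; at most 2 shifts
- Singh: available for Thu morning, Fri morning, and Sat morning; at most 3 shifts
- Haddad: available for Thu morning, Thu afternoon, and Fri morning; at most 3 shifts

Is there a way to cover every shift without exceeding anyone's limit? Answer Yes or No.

No

Total capacity is 12 and 11 slots are needed, so capacity alone doesn't rule it out.
Shifts {Thu afternoon, Thu evening, Fri afternoon, Fri evening} need 7 worker-slots in total, but the operators available for any of those shifts (Ghosh, Cruz, Andersen, and Haddad) can supply at most 6 among them. So no valid schedule exists.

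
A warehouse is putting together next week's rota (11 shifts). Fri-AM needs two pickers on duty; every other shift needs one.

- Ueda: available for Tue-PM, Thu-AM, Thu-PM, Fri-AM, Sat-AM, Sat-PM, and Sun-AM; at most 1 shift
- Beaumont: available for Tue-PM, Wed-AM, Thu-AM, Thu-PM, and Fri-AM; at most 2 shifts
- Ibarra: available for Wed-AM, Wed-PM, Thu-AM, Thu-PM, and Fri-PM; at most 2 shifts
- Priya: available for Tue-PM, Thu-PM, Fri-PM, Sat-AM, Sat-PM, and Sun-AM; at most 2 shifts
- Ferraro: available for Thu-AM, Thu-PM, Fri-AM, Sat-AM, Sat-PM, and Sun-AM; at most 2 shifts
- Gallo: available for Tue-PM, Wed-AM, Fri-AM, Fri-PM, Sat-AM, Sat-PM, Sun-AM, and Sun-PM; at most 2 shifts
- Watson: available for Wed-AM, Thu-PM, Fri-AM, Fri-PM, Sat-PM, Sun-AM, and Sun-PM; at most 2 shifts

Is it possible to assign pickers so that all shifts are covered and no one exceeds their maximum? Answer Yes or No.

Wed-PM can only be covered by Ibarra, so that assignment is forced.
One valid schedule: Tue-PM→Ueda, Wed-AM→Beaumont, Wed-PM→Ibarra, Thu-AM→Beaumont, Thu-PM→Ferraro, Fri-AM→Gallo+Watson, Fri-PM→Ibarra, Sat-AM→Priya, Sat-PM→Priya, Sun-AM→Ferraro, Sun-PM→Gallo.
Loads: Ueda 1/1, Beaumont 2/2, Ibarra 2/2, Priya 2/2, Ferraro 2/2, Gallo 2/2, Watson 1/2 — all within limits.

Yes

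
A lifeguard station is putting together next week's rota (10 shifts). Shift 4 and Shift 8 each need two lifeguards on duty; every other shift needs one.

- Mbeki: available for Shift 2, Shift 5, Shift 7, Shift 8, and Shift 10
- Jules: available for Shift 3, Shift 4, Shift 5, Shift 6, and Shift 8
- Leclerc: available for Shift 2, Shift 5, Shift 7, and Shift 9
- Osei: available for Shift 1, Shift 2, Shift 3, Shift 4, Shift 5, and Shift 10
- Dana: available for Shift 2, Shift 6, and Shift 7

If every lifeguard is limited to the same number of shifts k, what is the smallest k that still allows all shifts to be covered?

With 5 lifeguards and 12 worker-slots to fill, someone must work at least ⌈12/5⌉ = 3 shifts, so k ≥ 3.
k = 3 works: Shift 1→Osei, Shift 2→Leclerc, Shift 3→Jules, Shift 4→Jules+Osei, Shift 5→Leclerc, Shift 6→Dana, Shift 7→Mbeki, Shift 8→Mbeki+Jules, Shift 9→Leclerc, Shift 10→Mbeki.
Loads: Mbeki 3, Jules 3, Leclerc 3, Osei 2, Dana 1 — all ≤ 3.

3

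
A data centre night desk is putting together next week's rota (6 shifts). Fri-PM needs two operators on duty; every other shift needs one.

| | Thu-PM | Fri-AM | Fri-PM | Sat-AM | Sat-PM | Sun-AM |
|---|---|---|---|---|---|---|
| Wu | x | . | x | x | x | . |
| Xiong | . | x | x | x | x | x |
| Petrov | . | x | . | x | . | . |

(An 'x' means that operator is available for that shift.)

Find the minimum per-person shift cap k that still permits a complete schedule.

3

With 3 operators and 7 worker-slots to fill, someone must work at least ⌈7/3⌉ = 3 shifts, so k ≥ 3.
k = 3 works: Thu-PM→Wu, Fri-AM→Xiong, Fri-PM→Wu+Xiong, Sat-AM→Petrov, Sat-PM→Wu, Sun-AM→Xiong.
Loads: Wu 3, Xiong 3, Petrov 1 — all ≤ 3.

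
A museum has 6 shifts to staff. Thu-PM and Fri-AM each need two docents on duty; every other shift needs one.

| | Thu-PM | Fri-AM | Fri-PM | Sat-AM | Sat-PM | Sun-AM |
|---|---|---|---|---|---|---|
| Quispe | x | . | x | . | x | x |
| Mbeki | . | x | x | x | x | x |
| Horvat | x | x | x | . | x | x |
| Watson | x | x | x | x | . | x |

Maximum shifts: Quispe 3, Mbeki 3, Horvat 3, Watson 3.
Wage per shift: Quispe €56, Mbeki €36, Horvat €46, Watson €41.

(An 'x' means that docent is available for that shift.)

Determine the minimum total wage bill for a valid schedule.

€323

Picking the cheapest available docent for each shift independently would cost €308, but that ignores the shift limits.
An optimal schedule: Thu-PM→Watson+Horvat, Fri-AM→Mbeki+Watson, Fri-PM→Watson, Sat-AM→Mbeki, Sat-PM→Mbeki, Sun-AM→Horvat.
Total: 41 + 46 + 36 + 41 + 41 + 36 + 36 + 46 = €323.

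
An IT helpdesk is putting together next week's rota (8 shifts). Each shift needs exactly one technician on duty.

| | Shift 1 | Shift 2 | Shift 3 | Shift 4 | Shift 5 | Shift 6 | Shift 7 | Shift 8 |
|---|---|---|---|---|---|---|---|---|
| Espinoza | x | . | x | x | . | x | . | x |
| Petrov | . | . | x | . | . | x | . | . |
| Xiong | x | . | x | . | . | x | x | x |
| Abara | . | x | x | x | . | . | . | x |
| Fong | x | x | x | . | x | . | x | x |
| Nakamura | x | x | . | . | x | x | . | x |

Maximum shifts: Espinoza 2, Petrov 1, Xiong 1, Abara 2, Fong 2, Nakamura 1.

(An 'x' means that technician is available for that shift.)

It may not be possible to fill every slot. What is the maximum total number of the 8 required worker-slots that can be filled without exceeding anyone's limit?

Total capacity across all technicians is 2+1+1+2+2+1 = 9, and 8 slots are needed, so at most 8 can be filled.
An assignment achieving 8: Shift 1→Espinoza, Shift 2→Abara, Shift 3→Abara, Shift 4→Espinoza, Shift 5→Fong, Shift 6→Petrov, Shift 7→Xiong, Shift 8→Fong.
Loads: Espinoza 2/2, Petrov 1/1, Xiong 1/1, Abara 2/2, Fong 2/2, Nakamura 0/1.

8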